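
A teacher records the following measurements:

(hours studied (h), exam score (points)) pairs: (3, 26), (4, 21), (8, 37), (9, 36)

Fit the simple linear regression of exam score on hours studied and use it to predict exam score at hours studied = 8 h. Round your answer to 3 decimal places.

34.769

n = 4, Σx = 24, Σy = 120, Σxy = 782, Σx² = 170
Sxx = Σx² − (Σx)²/n = 170 − 144 = 26
Sxy = Σxy − (Σx)(Σy)/n = 782 − 720 = 62
b = Sxy/Sxx = 62/26 = 2.384615
a = ȳ − b·x̄ = 30 − 2.384615·6 = 15.692308
ŷ(8) = a + b·8 = 15.692308 + 2.384615·8 = 34.769231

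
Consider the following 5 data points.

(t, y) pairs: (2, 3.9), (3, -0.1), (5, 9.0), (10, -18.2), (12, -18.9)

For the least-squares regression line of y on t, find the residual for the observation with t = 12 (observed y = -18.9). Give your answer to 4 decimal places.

0.5244

n = 5, Σx = 32, Σy = -24.3, Σxy = -356.3, Σx² = 282
Sxx = Σx² − (Σx)²/n = 282 − 204.8 = 77.2
Sxy = Σxy − (Σx)(Σy)/n = -356.3 − (-155.52) = -200.78
b = Sxy/Sxx = -200.78/77.2 = -2.600777
a = ȳ − b·x̄ = -4.86 − (-2.600777)·6.4 = 11.784974
ŷ(12) = 11.784974 + (-2.600777)·12 = -19.424352
residual = y − ŷ = -18.9 − (-19.424352) = 0.524352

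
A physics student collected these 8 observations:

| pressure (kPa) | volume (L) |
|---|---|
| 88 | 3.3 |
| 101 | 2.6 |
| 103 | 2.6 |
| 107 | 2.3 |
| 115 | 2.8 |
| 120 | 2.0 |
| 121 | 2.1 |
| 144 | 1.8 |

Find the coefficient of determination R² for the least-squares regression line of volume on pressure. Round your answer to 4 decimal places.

n = 8, Σx = 899, Σy = 19.5, Σxy = 2142.2, Σx² = 103005, Σy² = 49.19
Sxx = Σx² − (Σx)²/n = 103005 − 101025.125 = 1979.875
Sxy = Σxy − (Σx)(Σy)/n = 2142.2 − 2191.3125 = -49.1125
Syy = Σy² − (Σy)²/n = 49.19 − 47.53125 = 1.65875
R² = Sxy²/(Sxx·Syy) = (-49.1125)²/(1979.875·1.65875) = 0.734455

0.7345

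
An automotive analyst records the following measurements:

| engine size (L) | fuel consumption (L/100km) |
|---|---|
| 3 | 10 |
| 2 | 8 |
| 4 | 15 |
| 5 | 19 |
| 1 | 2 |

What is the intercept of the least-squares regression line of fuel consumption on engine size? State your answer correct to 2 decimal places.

-1.50

n = 5, Σx = 15, Σy = 54, Σxy = 203, Σx² = 55
Sxx = Σx² − (Σx)²/n = 55 − 45 = 10
Sxy = Σxy − (Σx)(Σy)/n = 203 − 162 = 41
b = Sxy/Sxx = 41/10 = 4.1
a = ȳ − b·x̄ = 10.8 − 4.1·3 = -1.5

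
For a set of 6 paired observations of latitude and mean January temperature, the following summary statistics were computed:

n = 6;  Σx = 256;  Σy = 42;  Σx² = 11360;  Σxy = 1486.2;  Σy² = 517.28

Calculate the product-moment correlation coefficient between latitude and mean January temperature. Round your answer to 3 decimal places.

Sxx = Σx² − (Σx)²/n = 11360 − 10922.666667 = 437.333333
Sxy = Σxy − (Σx)(Σy)/n = 1486.2 − 1792 = -305.8
Syy = Σy² − (Σy)²/n = 517.28 − 294 = 223.28
r = Sxy/√(Sxx·Syy) = -305.8/√(97647.786667) = -305.8/312.486458 = -0.978602

-0.979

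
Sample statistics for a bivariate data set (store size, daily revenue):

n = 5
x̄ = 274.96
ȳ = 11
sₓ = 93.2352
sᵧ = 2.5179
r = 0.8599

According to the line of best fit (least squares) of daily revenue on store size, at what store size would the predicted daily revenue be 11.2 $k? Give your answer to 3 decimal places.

b = r · sᵧ/sₓ = 0.8599 · 2.5179/93.2352 = 0.023222
a = ȳ − b·x̄ = 11 − 0.023222·274.96 = 4.614777
Set a + b·x = 11.2: x = (11.2 − 4.614777) / 0.023222 = 283.572386

283.572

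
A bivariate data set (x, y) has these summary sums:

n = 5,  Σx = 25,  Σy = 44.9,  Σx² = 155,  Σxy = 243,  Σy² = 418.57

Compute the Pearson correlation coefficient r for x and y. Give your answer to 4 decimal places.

0.8616

Sxx = Σx² − (Σx)²/n = 155 − 125 = 30
Sxy = Σxy − (Σx)(Σy)/n = 243 − 224.5 = 18.5
Syy = Σy² − (Σy)²/n = 418.57 − 403.202 = 15.368
r = Sxy/√(Sxx·Syy) = 18.5/√(461.04) = 18.5/21.471842 = 0.861594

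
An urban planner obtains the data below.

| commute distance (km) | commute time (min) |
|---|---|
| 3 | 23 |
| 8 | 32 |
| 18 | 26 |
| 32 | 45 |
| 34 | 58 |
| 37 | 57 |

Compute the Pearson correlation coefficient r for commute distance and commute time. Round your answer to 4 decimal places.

n = 6, Σx = 132, Σy = 241, Σxy = 6314, Σx² = 3946, Σy² = 10867
Sxx = Σx² − (Σx)²/n = 3946 − 2904 = 1042
Sxy = Σxy − (Σx)(Σy)/n = 6314 − 5302 = 1012
Syy = Σy² − (Σy)²/n = 10867 − 9680.166667 = 1186.833333
r = Sxy/√(Sxx·Syy) = 1012/√(1236680.333333) = 1012/1112.061299 = 0.910022

0.9100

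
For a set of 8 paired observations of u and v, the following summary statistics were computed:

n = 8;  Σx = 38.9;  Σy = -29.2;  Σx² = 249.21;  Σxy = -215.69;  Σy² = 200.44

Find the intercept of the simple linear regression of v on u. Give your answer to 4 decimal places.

2.3173

Sxx = Σx² − (Σx)²/n = 249.21 − 189.15125 = 60.05875
Sxy = Σxy − (Σx)(Σy)/n = -215.69 − (-141.985) = -73.705
b = Sxy/Sxx = -73.705/60.05875 = -1.227215
a = ȳ − b·x̄ = -3.65 − (-1.227215)·4.8625 = 2.317333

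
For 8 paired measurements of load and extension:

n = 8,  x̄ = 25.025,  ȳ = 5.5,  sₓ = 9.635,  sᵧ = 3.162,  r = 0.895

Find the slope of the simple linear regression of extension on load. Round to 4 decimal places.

b = r · sᵧ/sₓ = 0.895 · 3.162/9.635 = 0.293720

0.2937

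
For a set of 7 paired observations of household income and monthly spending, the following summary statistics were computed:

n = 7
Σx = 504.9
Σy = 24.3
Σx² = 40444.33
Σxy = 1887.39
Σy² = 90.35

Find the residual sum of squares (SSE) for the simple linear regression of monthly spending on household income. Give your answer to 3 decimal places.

1.491

Sxx = Σx² − (Σx)²/n = 40444.33 − 36417.715714 = 4026.614286
Sxy = Σxy − (Σx)(Σy)/n = 1887.39 − 1752.724286 = 134.665714
Syy = Σy² − (Σy)²/n = 90.35 − 84.355714 = 5.994286
b = Sxy/Sxx = 134.665714/4026.614286 = 0.033444
SSE = Syy − b·Sxy = 5.994286 − 0.033444·134.665714 = 1.490538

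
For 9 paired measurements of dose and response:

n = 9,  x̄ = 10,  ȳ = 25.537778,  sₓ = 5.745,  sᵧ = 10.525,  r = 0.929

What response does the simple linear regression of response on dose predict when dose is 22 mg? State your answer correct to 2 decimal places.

b = r · sᵧ/sₓ = 0.929 · 10.525/5.745 = 1.701954
a = ȳ − b·x̄ = 25.537778 − 1.701954·10 = 8.518239
ŷ(22) = a + b·22 = 8.518239 + 1.701954·22 = 45.961224

45.96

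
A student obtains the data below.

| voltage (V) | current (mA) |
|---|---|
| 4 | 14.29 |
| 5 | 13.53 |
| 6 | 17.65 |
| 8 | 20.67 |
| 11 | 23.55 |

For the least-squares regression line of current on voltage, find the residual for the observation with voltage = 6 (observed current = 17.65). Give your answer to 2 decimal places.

0.89

n = 5, Σx = 34, Σy = 89.69, Σxy = 655.12, Σx² = 262
Sxx = Σx² − (Σx)²/n = 262 − 231.2 = 30.8
Sxy = Σxy − (Σx)(Σy)/n = 655.12 − 609.892 = 45.228
b = Sxy/Sxx = 45.228/30.8 = 1.468442
a = ȳ − b·x̄ = 17.938 − 1.468442·6.8 = 7.952597
ŷ(6) = 7.952597 + 1.468442·6 = 16.763247
residual = y − ŷ = 17.65 − 16.763247 = 0.886753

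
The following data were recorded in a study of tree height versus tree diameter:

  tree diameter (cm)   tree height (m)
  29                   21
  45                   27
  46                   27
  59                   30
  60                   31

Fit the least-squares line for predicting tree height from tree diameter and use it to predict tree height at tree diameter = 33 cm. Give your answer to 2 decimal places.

n = 5, Σx = 239, Σy = 136, Σxy = 6696, Σx² = 12063
Sxx = Σx² − (Σx)²/n = 12063 − 11424.2 = 638.8
Sxy = Σxy − (Σx)(Σy)/n = 6696 − 6500.8 = 195.2
b = Sxy/Sxx = 195.2/638.8 = 0.305573
a = ȳ − b·x̄ = 27.2 − 0.305573·47.8 = 12.593613
ŷ(33) = a + b·33 = 12.593613 + 0.305573·33 = 22.677520

22.68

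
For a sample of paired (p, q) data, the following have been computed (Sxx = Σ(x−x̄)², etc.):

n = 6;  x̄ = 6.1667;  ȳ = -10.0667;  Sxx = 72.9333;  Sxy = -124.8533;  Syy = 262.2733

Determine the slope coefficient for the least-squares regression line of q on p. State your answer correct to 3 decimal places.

b = Sxy/Sxx = -124.8533/72.9333 = -1.711883

-1.712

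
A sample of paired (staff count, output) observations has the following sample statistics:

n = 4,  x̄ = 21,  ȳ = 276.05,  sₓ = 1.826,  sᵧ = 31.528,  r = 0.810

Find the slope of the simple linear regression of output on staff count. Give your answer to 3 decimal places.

b = r · sᵧ/sₓ = 0.81 · 31.528/1.826 = 13.985586

13.986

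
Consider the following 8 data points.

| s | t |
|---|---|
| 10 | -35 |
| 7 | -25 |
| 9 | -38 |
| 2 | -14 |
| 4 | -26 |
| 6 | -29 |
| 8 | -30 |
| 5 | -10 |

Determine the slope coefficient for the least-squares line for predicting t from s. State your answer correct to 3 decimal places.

-2.875

n = 8, Σx = 51, Σy = -207, Σxy = -1463, Σx² = 375
Sxx = Σx² − (Σx)²/n = 375 − 325.125 = 49.875
Sxy = Σxy − (Σx)(Σy)/n = -1463 − (-1319.625) = -143.375
b = Sxy/Sxx = -143.375/49.875 = -2.874687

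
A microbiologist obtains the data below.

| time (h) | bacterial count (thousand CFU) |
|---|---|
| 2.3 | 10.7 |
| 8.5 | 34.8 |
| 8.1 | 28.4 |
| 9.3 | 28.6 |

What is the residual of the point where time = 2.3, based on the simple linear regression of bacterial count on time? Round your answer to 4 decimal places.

-0.4724

n = 4, Σx = 28.2, Σy = 102.5, Σxy = 816.43, Σx² = 229.64
Sxx = Σx² − (Σx)²/n = 229.64 − 198.81 = 30.83
Sxy = Σxy − (Σx)(Σy)/n = 816.43 − 722.625 = 93.805
b = Sxy/Sxx = 93.805/30.83 = 3.042653
a = ȳ − b·x̄ = 25.625 − 3.042653·7.05 = 4.174295
ŷ(2.3) = 4.174295 + 3.042653·2.3 = 11.172397
residual = y − ŷ = 10.7 − 11.172397 = -0.472397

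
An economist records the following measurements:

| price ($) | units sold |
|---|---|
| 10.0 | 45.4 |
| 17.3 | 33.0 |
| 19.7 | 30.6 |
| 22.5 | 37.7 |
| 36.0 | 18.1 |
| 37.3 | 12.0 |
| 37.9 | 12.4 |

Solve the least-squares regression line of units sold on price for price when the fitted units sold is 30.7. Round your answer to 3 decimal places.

n = 7, Σx = 180.7, Σy = 189.2, Σxy = 4045.13, Σx² = 5417.33
Sxx = Σx² − (Σx)²/n = 5417.33 − 4664.641429 = 752.688571
Sxy = Σxy − (Σx)(Σy)/n = 4045.13 − 4884.062857 = -838.932857
b = Sxy/Sxx = -838.932857/752.688571 = -1.114582
a = ȳ − b·x̄ = 27.028571 − (-1.114582)·25.814286 = 55.800700
Set a + b·x = 30.7: x = (30.7 − 55.800700) / (-1.114582) = 22.520289

22.520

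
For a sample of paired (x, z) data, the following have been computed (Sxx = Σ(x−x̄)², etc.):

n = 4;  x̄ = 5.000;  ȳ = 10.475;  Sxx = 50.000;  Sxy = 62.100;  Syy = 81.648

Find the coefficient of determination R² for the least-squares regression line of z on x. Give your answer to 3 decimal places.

R² = Sxy²/(Sxx·Syy) = (62.1)²/(50·81.648) = 0.944643

0.945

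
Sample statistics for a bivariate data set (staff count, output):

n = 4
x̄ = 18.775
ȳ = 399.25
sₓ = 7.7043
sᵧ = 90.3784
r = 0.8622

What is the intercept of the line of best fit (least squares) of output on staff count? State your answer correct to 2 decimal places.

209.35

b = r · sᵧ/sₓ = 0.8622 · 90.3784/7.7043 = 10.114385
a = ȳ − b·x̄ = 399.25 − 10.114385·18.775 = 209.352421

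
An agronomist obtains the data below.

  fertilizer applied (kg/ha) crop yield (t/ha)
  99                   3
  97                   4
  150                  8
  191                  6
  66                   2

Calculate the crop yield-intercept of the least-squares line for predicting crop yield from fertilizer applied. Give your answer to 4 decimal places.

-0.1773

n = 5, Σx = 603, Σy = 23, Σxy = 3163, Σx² = 82547
Sxx = Σx² − (Σx)²/n = 82547 − 72721.8 = 9825.2
Sxy = Σxy − (Σx)(Σy)/n = 3163 − 2773.8 = 389.2
b = Sxy/Sxx = 389.2/9825.2 = 0.039612
a = ȳ − b·x̄ = 4.6 − 0.039612·120.6 = -0.177258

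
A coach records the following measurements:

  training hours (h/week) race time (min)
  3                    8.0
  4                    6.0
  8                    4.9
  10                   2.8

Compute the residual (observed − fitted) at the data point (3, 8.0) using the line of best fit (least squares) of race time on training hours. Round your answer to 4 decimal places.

0.5481

n = 4, Σx = 25, Σy = 21.7, Σxy = 115.2, Σx² = 189
Sxx = Σx² − (Σx)²/n = 189 − 156.25 = 32.75
Sxy = Σxy − (Σx)(Σy)/n = 115.2 − 135.625 = -20.425
b = Sxy/Sxx = -20.425/32.75 = -0.623664
a = ȳ − b·x̄ = 5.425 − (-0.623664)·6.25 = 9.322901
ŷ(3) = 9.322901 + (-0.623664)·3 = 7.451908
residual = y − ŷ = 8.0 − 7.451908 = 0.548092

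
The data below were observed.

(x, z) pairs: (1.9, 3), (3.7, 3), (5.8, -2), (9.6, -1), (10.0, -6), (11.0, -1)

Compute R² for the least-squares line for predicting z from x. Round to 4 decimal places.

n = 6, Σx = 42, Σy = -4, Σxy = -75.4, Σx² = 364.1, Σy² = 60
Sxx = Σx² − (Σx)²/n = 364.1 − 294 = 70.1
Sxy = Σxy − (Σx)(Σy)/n = -75.4 − (-28) = -47.4
Syy = Σy² − (Σy)²/n = 60 − 2.666667 = 57.333333
R² = Sxy²/(Sxx·Syy) = (-47.4)²/(70.1·57.333333) = 0.559025

0.5590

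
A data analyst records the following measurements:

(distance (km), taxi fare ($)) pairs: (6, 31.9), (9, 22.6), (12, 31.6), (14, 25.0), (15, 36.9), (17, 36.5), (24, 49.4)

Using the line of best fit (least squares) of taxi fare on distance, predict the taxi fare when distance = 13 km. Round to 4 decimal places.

n = 7, Σx = 97, Σy = 233.9, Σxy = 3483.6, Σx² = 1547
Sxx = Σx² − (Σx)²/n = 1547 − 1344.142857 = 202.857143
Sxy = Σxy − (Σx)(Σy)/n = 3483.6 − 3241.185714 = 242.414286
b = Sxy/Sxx = 242.414286/202.857143 = 1.195
a = ȳ − b·x̄ = 33.414286 − 1.195·13.857143 = 16.855
ŷ(13) = a + b·13 = 16.855 + 1.195·13 = 32.39

32.3900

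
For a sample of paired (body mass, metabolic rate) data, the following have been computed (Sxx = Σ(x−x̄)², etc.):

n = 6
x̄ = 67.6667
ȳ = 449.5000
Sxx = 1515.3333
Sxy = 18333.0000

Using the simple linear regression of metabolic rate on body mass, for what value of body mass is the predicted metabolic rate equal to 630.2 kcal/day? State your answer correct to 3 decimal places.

82.603

b = Sxy/Sxx = 18333/1515.3333 = 12.098328
a = ȳ − b·x̄ = 449.5 − 12.098328·67.6667 = -369.153963
Set a + b·x = 630.2: x = (630.2 − (-369.153963)) / 12.098328 = 82.602648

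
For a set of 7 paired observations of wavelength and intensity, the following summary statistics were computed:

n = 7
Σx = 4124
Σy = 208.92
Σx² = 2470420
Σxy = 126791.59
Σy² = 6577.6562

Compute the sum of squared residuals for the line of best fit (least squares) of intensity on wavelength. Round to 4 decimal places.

5.2800

Sxx = Σx² − (Σx)²/n = 2470420 − 2429625.142857 = 40794.857143
Sxy = Σxy − (Σx)(Σy)/n = 126791.59 − 123083.725714 = 3707.864286
Syy = Σy² − (Σy)²/n = 6577.6562 − 6235.366629 = 342.289571
b = Sxy/Sxx = 3707.864286/40794.857143 = 0.090890
SSE = Syy − b·Sxy = 342.289571 − 0.090890·3707.864286 = 5.279994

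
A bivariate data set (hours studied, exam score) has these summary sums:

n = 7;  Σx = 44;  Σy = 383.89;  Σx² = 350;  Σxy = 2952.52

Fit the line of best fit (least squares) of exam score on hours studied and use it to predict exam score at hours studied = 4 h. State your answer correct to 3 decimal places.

Sxx = Σx² − (Σx)²/n = 350 − 276.571429 = 73.428571
Sxy = Σxy − (Σx)(Σy)/n = 2952.52 − 2413.022857 = 539.497143
b = Sxy/Sxx = 539.497143/73.428571 = 7.347237
a = ȳ − b·x̄ = 54.841429 − 7.347237·6.285714 = 8.658794
ŷ(4) = a + b·4 = 8.658794 + 7.347237·4 = 38.047743

38.048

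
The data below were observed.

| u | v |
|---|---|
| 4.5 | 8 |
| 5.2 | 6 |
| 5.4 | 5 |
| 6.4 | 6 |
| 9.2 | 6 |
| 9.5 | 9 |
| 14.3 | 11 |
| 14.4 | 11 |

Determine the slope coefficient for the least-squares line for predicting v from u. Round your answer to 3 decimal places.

0.497

n = 8, Σx = 68.9, Σy = 62, Σxy = 589, Σx² = 704.15
Sxx = Σx² − (Σx)²/n = 704.15 − 593.40125 = 110.74875
Sxy = Σxy − (Σx)(Σy)/n = 589 − 533.975 = 55.025
b = Sxy/Sxx = 55.025/110.74875 = 0.496845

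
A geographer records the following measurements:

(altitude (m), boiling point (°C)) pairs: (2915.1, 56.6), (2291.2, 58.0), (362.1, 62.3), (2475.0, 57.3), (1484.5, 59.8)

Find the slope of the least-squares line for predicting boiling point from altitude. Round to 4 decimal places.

n = 5, Σx = 9527.9, Σy = 294, Σxy = 551033.69, Σx² = 22207887.11
Sxx = Σx² − (Σx)²/n = 22207887.11 − 18156175.682 = 4051711.428
Sxy = Σxy − (Σx)(Σy)/n = 551033.69 − 560240.52 = -9206.83
b = Sxy/Sxx = -9206.83/4051711.428 = -0.002272

-0.0023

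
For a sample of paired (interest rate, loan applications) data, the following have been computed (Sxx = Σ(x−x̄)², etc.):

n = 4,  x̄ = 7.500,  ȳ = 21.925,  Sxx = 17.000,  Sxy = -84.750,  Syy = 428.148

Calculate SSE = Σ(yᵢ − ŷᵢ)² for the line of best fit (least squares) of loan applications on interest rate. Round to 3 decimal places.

5.644

b = Sxy/Sxx = -84.75/17 = -4.985294
SSE = Syy − b·Sxy = 428.148 − (-4.985294)·(-84.75) = 5.644324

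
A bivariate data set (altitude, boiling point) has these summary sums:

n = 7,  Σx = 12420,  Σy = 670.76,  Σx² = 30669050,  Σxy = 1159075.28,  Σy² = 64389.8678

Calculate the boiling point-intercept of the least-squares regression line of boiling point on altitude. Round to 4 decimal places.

102.2037

Sxx = Σx² − (Σx)²/n = 30669050 − 22036628.571429 = 8632421.428571
Sxy = Σxy − (Σx)(Σy)/n = 1159075.28 − 1190119.885714 = -31044.605714
b = Sxy/Sxx = -31044.605714/8632421.428571 = -0.003596
a = ȳ − b·x̄ = 95.822857 − (-0.003596)·1774.285714 = 102.203686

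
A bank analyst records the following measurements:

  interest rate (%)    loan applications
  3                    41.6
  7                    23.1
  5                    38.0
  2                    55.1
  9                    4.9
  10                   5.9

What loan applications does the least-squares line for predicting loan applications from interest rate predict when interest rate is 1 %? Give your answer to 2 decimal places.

n = 6, Σx = 36, Σy = 168.6, Σxy = 689.8, Σx² = 268
Sxx = Σx² − (Σx)²/n = 268 − 216 = 52
Sxy = Σxy − (Σx)(Σy)/n = 689.8 − 1011.6 = -321.8
b = Sxy/Sxx = -321.8/52 = -6.188462
a = ȳ − b·x̄ = 28.1 − (-6.188462)·6 = 65.230769
ŷ(1) = a + b·1 = 65.230769 + (-6.188462)·1 = 59.042308

59.04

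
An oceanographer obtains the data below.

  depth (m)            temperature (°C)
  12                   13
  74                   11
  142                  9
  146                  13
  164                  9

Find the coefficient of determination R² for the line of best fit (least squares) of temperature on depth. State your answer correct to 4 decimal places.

n = 5, Σx = 538, Σy = 55, Σxy = 5622, Σx² = 73996, Σy² = 621
Sxx = Σx² − (Σx)²/n = 73996 − 57888.8 = 16107.2
Sxy = Σxy − (Σx)(Σy)/n = 5622 − 5918 = -296
Syy = Σy² − (Σy)²/n = 621 − 605 = 16
R² = Sxy²/(Sxx·Syy) = (-296)²/(16107.2·16) = 0.339972

0.3400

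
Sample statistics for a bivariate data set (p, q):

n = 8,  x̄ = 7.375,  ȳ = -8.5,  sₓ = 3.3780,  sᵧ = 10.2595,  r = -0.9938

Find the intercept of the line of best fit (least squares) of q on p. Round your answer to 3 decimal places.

b = r · sᵧ/sₓ = -0.9938 · 10.2595/3.378 = -3.018322
a = ȳ − b·x̄ = -8.5 − (-3.018322)·7.375 = 13.760123

13.760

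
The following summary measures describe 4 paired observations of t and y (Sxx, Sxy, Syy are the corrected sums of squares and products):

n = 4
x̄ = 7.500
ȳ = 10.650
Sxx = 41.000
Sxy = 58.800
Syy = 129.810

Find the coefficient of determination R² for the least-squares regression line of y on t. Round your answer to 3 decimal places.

R² = Sxy²/(Sxx·Syy) = (58.8)²/(41·129.81) = 0.649625

0.650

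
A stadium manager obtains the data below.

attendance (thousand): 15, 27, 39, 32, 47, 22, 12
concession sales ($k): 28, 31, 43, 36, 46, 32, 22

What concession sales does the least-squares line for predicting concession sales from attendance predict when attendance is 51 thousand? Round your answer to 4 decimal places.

n = 7, Σx = 194, Σy = 238, Σxy = 7216, Σx² = 6336
Sxx = Σx² − (Σx)²/n = 6336 − 5376.571429 = 959.428571
Sxy = Σxy − (Σx)(Σy)/n = 7216 − 6596 = 620
b = Sxy/Sxx = 620/959.428571 = 0.646218
a = ȳ − b·x̄ = 34 − 0.646218·27.714286 = 16.090530
ŷ(51) = a + b·51 = 16.090530 + 0.646218·51 = 49.047647

49.0476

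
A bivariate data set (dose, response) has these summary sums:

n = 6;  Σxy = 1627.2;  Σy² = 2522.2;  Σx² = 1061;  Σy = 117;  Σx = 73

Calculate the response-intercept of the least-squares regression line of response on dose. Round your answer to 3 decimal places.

Sxx = Σx² − (Σx)²/n = 1061 − 888.166667 = 172.833333
Sxy = Σxy − (Σx)(Σy)/n = 1627.2 − 1423.5 = 203.7
b = Sxy/Sxx = 203.7/172.833333 = 1.178592
a = ȳ − b·x̄ = 19.5 − 1.178592·12.166667 = 5.160463

5.160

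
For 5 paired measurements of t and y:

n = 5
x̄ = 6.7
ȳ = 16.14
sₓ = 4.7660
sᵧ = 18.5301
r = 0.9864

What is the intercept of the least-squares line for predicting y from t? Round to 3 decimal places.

b = r · sᵧ/sₓ = 0.9864 · 18.5301/4.766 = 3.835101
a = ȳ − b·x̄ = 16.14 − 3.835101·6.7 = -9.555176

-9.555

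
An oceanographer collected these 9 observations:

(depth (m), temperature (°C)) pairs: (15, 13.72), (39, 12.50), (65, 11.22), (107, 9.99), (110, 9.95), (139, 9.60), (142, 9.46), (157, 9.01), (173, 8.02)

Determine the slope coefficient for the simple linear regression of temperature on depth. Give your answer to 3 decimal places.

n = 9, Σx = 947, Σy = 93.47, Σxy = 9065.78, Σx² = 123583
Sxx = Σx² − (Σx)²/n = 123583 − 99645.444444 = 23937.555556
Sxy = Σxy − (Σx)(Σy)/n = 9065.78 − 9835.121111 = -769.341111
b = Sxy/Sxx = -769.341111/23937.555556 = -0.032140

-0.032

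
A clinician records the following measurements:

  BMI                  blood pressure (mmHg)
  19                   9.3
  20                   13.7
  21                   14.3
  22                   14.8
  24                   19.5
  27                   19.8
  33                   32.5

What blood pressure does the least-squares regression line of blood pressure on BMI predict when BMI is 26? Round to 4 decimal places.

n = 7, Σx = 166, Σy = 123.9, Σxy = 3151.7, Σx² = 4080
Sxx = Σx² − (Σx)²/n = 4080 − 3936.571429 = 143.428571
Sxy = Σxy − (Σx)(Σy)/n = 3151.7 − 2938.2 = 213.5
b = Sxy/Sxx = 213.5/143.428571 = 1.488546
a = ȳ − b·x̄ = 17.7 − 1.488546·23.714286 = -17.599801
ŷ(26) = a + b·26 = -17.599801 + 1.488546·26 = 21.102390

21.1024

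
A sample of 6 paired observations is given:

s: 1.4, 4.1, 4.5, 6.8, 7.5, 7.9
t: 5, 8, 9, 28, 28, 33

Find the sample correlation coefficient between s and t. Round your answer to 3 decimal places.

n = 6, Σx = 32.2, Σy = 111, Σxy = 741.4, Σx² = 203.92, Σy² = 2827
Sxx = Σx² − (Σx)²/n = 203.92 − 172.806667 = 31.113333
Sxy = Σxy − (Σx)(Σy)/n = 741.4 − 595.7 = 145.7
Syy = Σy² − (Σy)²/n = 2827 − 2053.5 = 773.5
r = Sxy/√(Sxx·Syy) = 145.7/√(24066.163333) = 145.7/155.132728 = 0.939196

0.939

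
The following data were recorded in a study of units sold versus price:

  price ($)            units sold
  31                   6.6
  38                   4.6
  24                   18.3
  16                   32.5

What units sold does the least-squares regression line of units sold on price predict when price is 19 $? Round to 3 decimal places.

26.353

n = 4, Σx = 109, Σy = 62, Σxy = 1338.6, Σx² = 3237
Sxx = Σx² − (Σx)²/n = 3237 − 2970.25 = 266.75
Sxy = Σxy − (Σx)(Σy)/n = 1338.6 − 1689.5 = -350.9
b = Sxy/Sxx = -350.9/266.75 = -1.315464
a = ȳ − b·x̄ = 15.5 − (-1.315464)·27.25 = 51.346392
ŷ(19) = a + b·19 = 51.346392 + (-1.315464)·19 = 26.352577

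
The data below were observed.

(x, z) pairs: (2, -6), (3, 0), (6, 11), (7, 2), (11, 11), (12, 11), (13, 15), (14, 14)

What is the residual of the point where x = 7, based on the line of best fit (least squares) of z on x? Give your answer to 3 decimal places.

n = 8, Σx = 68, Σy = 58, Σxy = 712, Σx² = 728
Sxx = Σx² − (Σx)²/n = 728 − 578 = 150
Sxy = Σxy − (Σx)(Σy)/n = 712 − 493 = 219
b = Sxy/Sxx = 219/150 = 1.46
a = ȳ − b·x̄ = 7.25 − 1.46·8.5 = -5.16
ŷ(7) = -5.16 + 1.46·7 = 5.06
residual = y − ŷ = 2 − 5.06 = -3.06

-3.060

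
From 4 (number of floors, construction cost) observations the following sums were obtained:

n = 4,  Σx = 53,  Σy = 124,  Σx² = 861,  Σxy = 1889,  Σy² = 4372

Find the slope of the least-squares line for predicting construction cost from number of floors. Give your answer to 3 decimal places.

Sxx = Σx² − (Σx)²/n = 861 − 702.25 = 158.75
Sxy = Σxy − (Σx)(Σy)/n = 1889 − 1643 = 246
b = Sxy/Sxx = 246/158.75 = 1.549606

1.550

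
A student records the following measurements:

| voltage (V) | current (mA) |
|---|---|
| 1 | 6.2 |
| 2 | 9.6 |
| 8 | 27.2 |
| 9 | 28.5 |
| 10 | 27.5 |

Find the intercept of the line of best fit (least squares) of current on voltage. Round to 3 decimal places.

n = 5, Σx = 30, Σy = 99, Σxy = 774.5, Σx² = 250
Sxx = Σx² − (Σx)²/n = 250 − 180 = 70
Sxy = Σxy − (Σx)(Σy)/n = 774.5 − 594 = 180.5
b = Sxy/Sxx = 180.5/70 = 2.578571
a = ȳ − b·x̄ = 19.8 − 2.578571·6 = 4.328571

4.329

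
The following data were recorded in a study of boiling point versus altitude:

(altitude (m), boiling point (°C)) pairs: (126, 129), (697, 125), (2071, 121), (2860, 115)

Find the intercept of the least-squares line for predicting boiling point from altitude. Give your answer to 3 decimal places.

n = 4, Σx = 5754, Σy = 490, Σxy = 682870, Σx² = 12970326
Sxx = Σx² − (Σx)²/n = 12970326 − 8277129 = 4693197
Sxy = Σxy − (Σx)(Σy)/n = 682870 − 704865 = -21995
b = Sxy/Sxx = -21995/4693197 = -0.004687
a = ȳ − b·x̄ = 122.5 − (-0.004687)·1438.5 = 129.241632

129.242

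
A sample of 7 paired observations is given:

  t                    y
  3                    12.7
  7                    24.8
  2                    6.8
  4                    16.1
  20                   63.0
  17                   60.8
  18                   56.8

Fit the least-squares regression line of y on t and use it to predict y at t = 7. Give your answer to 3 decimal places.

n = 7, Σx = 71, Σy = 241, Σxy = 3605.7, Σx² = 1091
Sxx = Σx² − (Σx)²/n = 1091 − 720.142857 = 370.857143
Sxy = Σxy − (Σx)(Σy)/n = 3605.7 − 2444.428571 = 1161.271429
b = Sxy/Sxx = 1161.271429/370.857143 = 3.131317
a = ȳ − b·x̄ = 34.428571 − 3.131317·10.142857 = 2.668066
ŷ(7) = a + b·7 = 2.668066 + 3.131317·7 = 24.587288

24.587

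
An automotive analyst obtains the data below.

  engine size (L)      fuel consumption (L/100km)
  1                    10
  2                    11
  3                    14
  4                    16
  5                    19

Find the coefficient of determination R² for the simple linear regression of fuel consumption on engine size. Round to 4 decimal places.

0.9796

n = 5, Σx = 15, Σy = 70, Σxy = 233, Σx² = 55, Σy² = 1034
Sxx = Σx² − (Σx)²/n = 55 − 45 = 10
Sxy = Σxy − (Σx)(Σy)/n = 233 − 210 = 23
Syy = Σy² − (Σy)²/n = 1034 − 980 = 54
R² = Sxy²/(Sxx·Syy) = (23)²/(10·54) = 0.979630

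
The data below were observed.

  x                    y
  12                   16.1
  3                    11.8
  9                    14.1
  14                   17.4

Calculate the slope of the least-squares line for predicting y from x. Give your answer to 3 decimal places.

n = 4, Σx = 38, Σy = 59.4, Σxy = 599.1, Σx² = 430
Sxx = Σx² − (Σx)²/n = 430 − 361 = 69
Sxy = Σxy − (Σx)(Σy)/n = 599.1 − 564.3 = 34.8
b = Sxy/Sxx = 34.8/69 = 0.504348

0.504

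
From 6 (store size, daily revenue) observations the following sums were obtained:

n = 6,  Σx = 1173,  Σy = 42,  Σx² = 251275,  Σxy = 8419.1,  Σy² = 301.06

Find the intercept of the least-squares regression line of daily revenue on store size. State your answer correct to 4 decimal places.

Sxx = Σx² − (Σx)²/n = 251275 − 229321.5 = 21953.5
Sxy = Σxy − (Σx)(Σy)/n = 8419.1 − 8211 = 208.1
b = Sxy/Sxx = 208.1/21953.5 = 0.009479
a = ȳ − b·x̄ = 7 − 0.009479·195.5 = 5.146831

5.1468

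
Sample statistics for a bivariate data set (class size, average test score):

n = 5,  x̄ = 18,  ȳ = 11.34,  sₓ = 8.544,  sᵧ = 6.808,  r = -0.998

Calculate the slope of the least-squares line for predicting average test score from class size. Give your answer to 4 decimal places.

b = r · sᵧ/sₓ = -0.998 · 6.808/8.544 = -0.795223

-0.7952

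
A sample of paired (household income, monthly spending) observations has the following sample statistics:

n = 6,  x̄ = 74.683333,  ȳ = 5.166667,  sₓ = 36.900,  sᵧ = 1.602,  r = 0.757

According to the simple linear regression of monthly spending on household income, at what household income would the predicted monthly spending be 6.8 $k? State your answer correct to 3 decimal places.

124.382

b = r · sᵧ/sₓ = 0.757 · 1.602/36.9 = 0.032865
a = ȳ − b·x̄ = 5.166667 − 0.032865·74.683333 = 2.712208
Set a + b·x = 6.8: x = (6.8 − 2.712208) / 0.032865 = 124.381768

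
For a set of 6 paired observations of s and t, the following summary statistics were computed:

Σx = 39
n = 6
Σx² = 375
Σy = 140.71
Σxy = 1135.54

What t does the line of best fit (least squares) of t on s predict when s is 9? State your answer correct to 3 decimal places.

27.997

Sxx = Σx² − (Σx)²/n = 375 − 253.5 = 121.5
Sxy = Σxy − (Σx)(Σy)/n = 1135.54 − 914.615 = 220.925
b = Sxy/Sxx = 220.925/121.5 = 1.818313
a = ȳ − b·x̄ = 23.451667 − 1.818313·6.5 = 11.632634
ŷ(9) = a + b·9 = 11.632634 + 1.818313·9 = 27.997449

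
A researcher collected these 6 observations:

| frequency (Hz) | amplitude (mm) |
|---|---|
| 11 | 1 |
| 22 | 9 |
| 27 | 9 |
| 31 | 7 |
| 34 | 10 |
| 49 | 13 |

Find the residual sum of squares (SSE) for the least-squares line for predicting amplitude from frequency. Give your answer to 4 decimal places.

18.0232

n = 6, Σx = 174, Σy = 49, Σxy = 1646, Σx² = 5852, Σy² = 481
Sxx = Σx² − (Σx)²/n = 5852 − 5046 = 806
Sxy = Σxy − (Σx)(Σy)/n = 1646 − 1421 = 225
Syy = Σy² − (Σy)²/n = 481 − 400.166667 = 80.833333
b = Sxy/Sxx = 225/806 = 0.279156
SSE = Syy − b·Sxy = 80.833333 − 0.279156·225 = 18.023160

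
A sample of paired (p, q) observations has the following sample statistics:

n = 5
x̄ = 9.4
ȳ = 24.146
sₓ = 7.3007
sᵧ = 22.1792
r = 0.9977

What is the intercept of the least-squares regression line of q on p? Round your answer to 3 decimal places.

-4.345

b = r · sᵧ/sₓ = 0.9977 · 22.1792/7.3007 = 3.030968
a = ȳ − b·x̄ = 24.146 − 3.030968·9.4 = -4.345099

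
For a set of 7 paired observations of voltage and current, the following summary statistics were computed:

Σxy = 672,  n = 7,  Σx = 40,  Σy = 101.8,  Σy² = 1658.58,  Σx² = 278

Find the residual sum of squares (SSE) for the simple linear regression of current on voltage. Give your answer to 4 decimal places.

13.2022

Sxx = Σx² − (Σx)²/n = 278 − 228.571429 = 49.428571
Sxy = Σxy − (Σx)(Σy)/n = 672 − 581.714286 = 90.285714
Syy = Σy² − (Σy)²/n = 1658.58 − 1480.462857 = 178.117143
b = Sxy/Sxx = 90.285714/49.428571 = 1.826590
SSE = Syy − b·Sxy = 178.117143 − 1.826590·90.285714 = 13.202197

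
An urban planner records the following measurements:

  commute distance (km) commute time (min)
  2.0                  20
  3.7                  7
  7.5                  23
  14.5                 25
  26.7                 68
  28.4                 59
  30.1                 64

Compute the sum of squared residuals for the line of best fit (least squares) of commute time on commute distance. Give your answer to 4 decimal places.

n = 7, Σx = 112.9, Σy = 266, Σxy = 6018.5, Σx² = 2709.65, Σy² = 13804
Sxx = Σx² − (Σx)²/n = 2709.65 − 1820.915714 = 888.734286
Sxy = Σxy − (Σx)(Σy)/n = 6018.5 − 4290.2 = 1728.3
Syy = Σy² − (Σy)²/n = 13804 − 10108 = 3696
b = Sxy/Sxx = 1728.3/888.734286 = 1.944676
SSE = Syy − b·Sxy = 3696 − 1.944676·1728.3 = 335.016928

335.0169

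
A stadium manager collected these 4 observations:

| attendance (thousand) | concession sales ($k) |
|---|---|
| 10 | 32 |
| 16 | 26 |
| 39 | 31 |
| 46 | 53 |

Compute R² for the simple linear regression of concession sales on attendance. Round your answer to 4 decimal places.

n = 4, Σx = 111, Σy = 142, Σxy = 4383, Σx² = 3993, Σy² = 5470
Sxx = Σx² − (Σx)²/n = 3993 − 3080.25 = 912.75
Sxy = Σxy − (Σx)(Σy)/n = 4383 − 3940.5 = 442.5
Syy = Σy² − (Σy)²/n = 5470 − 5041 = 429
R² = Sxy²/(Sxx·Syy) = (442.5)²/(912.75·429) = 0.500055

0.5001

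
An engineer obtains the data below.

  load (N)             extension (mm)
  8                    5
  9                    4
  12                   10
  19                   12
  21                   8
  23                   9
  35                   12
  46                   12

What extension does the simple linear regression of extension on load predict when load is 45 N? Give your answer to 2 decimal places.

13.10

n = 8, Σx = 173, Σy = 72, Σxy = 1771, Σx² = 4961
Sxx = Σx² − (Σx)²/n = 4961 − 3741.125 = 1219.875
Sxy = Σxy − (Σx)(Σy)/n = 1771 − 1557 = 214
b = Sxy/Sxx = 214/1219.875 = 0.175428
a = ȳ − b·x̄ = 9 − 0.175428·21.625 = 5.206374
ŷ(45) = a + b·45 = 5.206374 + 0.175428·45 = 13.100625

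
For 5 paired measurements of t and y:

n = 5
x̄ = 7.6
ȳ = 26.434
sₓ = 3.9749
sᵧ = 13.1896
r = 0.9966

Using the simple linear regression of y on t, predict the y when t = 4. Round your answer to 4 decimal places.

b = r · sᵧ/sₓ = 0.9966 · 13.1896/3.9749 = 3.306940
a = ȳ − b·x̄ = 26.434 − 3.306940·7.6 = 1.301257
ŷ(4) = a + b·4 = 1.301257 + 3.306940·4 = 14.529016

14.5290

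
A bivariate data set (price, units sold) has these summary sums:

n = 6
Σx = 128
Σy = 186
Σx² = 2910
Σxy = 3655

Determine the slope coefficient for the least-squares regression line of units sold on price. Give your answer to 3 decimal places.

-1.745

Sxx = Σx² − (Σx)²/n = 2910 − 2730.666667 = 179.333333
Sxy = Σxy − (Σx)(Σy)/n = 3655 − 3968 = -313
b = Sxy/Sxx = -313/179.333333 = -1.745353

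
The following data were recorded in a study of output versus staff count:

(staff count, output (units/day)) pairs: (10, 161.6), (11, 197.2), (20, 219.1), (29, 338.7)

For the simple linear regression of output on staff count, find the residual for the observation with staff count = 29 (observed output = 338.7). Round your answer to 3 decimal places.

14.978

n = 4, Σx = 70, Σy = 916.6, Σxy = 17989.5, Σx² = 1462
Sxx = Σx² − (Σx)²/n = 1462 − 1225 = 237
Sxy = Σxy − (Σx)(Σy)/n = 17989.5 − 16040.5 = 1949
b = Sxy/Sxx = 1949/237 = 8.223629
a = ȳ − b·x̄ = 229.15 − 8.223629·17.5 = 85.236498
ŷ(29) = 85.236498 + 8.223629·29 = 323.721730
residual = y − ŷ = 338.7 − 323.721730 = 14.978270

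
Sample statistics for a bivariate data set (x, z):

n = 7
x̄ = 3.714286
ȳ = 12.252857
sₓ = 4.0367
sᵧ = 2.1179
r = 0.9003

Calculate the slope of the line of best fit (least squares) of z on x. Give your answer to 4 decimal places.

0.4724

b = r · sᵧ/sₓ = 0.9003 · 2.1179/4.0367 = 0.472353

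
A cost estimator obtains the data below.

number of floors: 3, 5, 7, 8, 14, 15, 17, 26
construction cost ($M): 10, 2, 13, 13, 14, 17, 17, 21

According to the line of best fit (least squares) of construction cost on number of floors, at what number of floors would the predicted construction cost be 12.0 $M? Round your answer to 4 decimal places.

n = 8, Σx = 95, Σy = 107, Σxy = 1521, Σx² = 1533
Sxx = Σx² − (Σx)²/n = 1533 − 1128.125 = 404.875
Sxy = Σxy − (Σx)(Σy)/n = 1521 − 1270.625 = 250.375
b = Sxy/Sxx = 250.375/404.875 = 0.618401
a = ȳ − b·x̄ = 13.375 − 0.618401·11.875 = 6.031491
Set a + b·x = 12.0: x = (12.0 − 6.031491) / 0.618401 = 9.651523

9.6515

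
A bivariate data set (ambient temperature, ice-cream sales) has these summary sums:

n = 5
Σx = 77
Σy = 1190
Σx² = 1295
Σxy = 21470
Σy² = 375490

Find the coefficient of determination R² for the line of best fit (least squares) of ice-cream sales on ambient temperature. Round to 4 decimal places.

0.9810

Sxx = Σx² − (Σx)²/n = 1295 − 1185.8 = 109.2
Sxy = Σxy − (Σx)(Σy)/n = 21470 − 18326 = 3144
Syy = Σy² − (Σy)²/n = 375490 − 283220 = 92270
R² = Sxy²/(Sxx·Syy) = (3144)²/(109.2·92270) = 0.981029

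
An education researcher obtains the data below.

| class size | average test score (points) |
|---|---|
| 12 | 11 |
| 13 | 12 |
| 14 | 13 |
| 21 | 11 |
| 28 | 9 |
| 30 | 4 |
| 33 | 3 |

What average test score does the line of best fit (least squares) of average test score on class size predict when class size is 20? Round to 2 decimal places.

n = 7, Σx = 151, Σy = 63, Σxy = 1172, Σx² = 3723
Sxx = Σx² − (Σx)²/n = 3723 − 3257.285714 = 465.714286
Sxy = Σxy − (Σx)(Σy)/n = 1172 − 1359 = -187
b = Sxy/Sxx = -187/465.714286 = -0.401534
a = ȳ − b·x̄ = 9 − (-0.401534)·21.571429 = 17.661656
ŷ(20) = a + b·20 = 17.661656 + (-0.401534)·20 = 9.630982

9.63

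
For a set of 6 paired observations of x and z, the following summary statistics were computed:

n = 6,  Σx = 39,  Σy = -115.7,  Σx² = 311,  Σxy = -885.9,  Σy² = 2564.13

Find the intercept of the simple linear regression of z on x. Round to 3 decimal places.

Sxx = Σx² − (Σx)²/n = 311 − 253.5 = 57.5
Sxy = Σxy − (Σx)(Σy)/n = -885.9 − (-752.05) = -133.85
b = Sxy/Sxx = -133.85/57.5 = -2.327826
a = ȳ − b·x̄ = -19.283333 − (-2.327826)·6.5 = -4.152464

-4.152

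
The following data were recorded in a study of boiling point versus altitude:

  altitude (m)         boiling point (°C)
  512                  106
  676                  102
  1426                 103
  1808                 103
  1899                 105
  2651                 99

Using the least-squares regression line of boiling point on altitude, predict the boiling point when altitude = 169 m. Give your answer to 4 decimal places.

n = 6, Σx = 8972, Σy = 618, Σxy = 918170, Σx² = 16655462
Sxx = Σx² − (Σx)²/n = 16655462 − 13416130.666667 = 3239331.333333
Sxy = Σxy − (Σx)(Σy)/n = 918170 − 924116 = -5946
b = Sxy/Sxx = -5946/3239331.333333 = -0.001836
a = ȳ − b·x̄ = 103 − (-0.001836)·1495.333333 = 105.744780
ŷ(169) = a + b·169 = 105.744780 + (-0.001836)·169 = 105.434570

105.4346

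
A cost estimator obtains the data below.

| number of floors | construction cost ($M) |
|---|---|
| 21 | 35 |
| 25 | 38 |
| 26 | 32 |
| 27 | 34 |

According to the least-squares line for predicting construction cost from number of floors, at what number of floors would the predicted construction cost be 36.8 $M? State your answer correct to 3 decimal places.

16.648

n = 4, Σx = 99, Σy = 139, Σxy = 3435, Σx² = 2471
Sxx = Σx² − (Σx)²/n = 2471 − 2450.25 = 20.75
Sxy = Σxy − (Σx)(Σy)/n = 3435 − 3440.25 = -5.25
b = Sxy/Sxx = -5.25/20.75 = -0.253012
a = ȳ − b·x̄ = 34.75 − (-0.253012)·24.75 = 41.012048
Set a + b·x = 36.8: x = (36.8 − 41.012048) / (-0.253012) = 16.647619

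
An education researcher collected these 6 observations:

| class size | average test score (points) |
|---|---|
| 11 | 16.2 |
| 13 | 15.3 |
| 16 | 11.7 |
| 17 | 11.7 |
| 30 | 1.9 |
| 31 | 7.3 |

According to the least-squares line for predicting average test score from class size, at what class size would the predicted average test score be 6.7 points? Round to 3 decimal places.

26.649

n = 6, Σx = 118, Σy = 64.1, Σxy = 1046.5, Σx² = 2696
Sxx = Σx² − (Σx)²/n = 2696 − 2320.666667 = 375.333333
Sxy = Σxy − (Σx)(Σy)/n = 1046.5 − 1260.633333 = -214.133333
b = Sxy/Sxx = -214.133333/375.333333 = -0.570515
a = ȳ − b·x̄ = 10.683333 − (-0.570515)·19.666667 = 21.903464
Set a + b·x = 6.7: x = (6.7 − 21.903464) / (-0.570515) = 26.648661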